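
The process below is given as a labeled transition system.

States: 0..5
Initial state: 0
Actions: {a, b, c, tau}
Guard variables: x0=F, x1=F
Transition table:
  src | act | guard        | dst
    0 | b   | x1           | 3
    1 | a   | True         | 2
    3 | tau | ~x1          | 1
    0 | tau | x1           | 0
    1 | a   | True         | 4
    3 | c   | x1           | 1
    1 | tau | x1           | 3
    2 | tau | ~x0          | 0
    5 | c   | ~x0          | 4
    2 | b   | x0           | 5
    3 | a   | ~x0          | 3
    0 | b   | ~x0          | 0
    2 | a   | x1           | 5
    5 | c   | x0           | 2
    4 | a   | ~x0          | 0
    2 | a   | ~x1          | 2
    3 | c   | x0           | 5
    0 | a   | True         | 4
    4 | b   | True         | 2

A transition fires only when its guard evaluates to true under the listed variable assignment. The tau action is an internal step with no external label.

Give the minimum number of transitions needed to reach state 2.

BFS to 2:
  depth 0: {0}
  depth 1: {4}
  depth 2: {2}
2 enters at depth 2; path a·b

Answer: 2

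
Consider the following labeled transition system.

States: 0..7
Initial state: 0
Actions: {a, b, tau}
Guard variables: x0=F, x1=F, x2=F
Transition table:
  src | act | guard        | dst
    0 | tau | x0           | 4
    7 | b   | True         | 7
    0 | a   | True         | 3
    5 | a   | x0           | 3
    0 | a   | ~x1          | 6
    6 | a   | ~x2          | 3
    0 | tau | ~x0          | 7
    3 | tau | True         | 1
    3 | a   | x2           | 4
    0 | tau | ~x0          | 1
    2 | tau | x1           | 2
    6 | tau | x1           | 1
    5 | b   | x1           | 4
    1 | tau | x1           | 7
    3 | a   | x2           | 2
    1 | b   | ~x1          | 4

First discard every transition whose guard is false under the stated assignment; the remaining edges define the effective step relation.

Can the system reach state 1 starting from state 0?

Answer: REACHABLE

Working:
Guard filter leaves 8 enabled edge(s).
depth 0: {0}
depth 1: {1,3,6,7}  now seen {0,1,3,6,7}
depth 2: {4}  now seen {0,1,3,4,6,7}
R = {0,1,3,4,6,7}
Path to 1: tau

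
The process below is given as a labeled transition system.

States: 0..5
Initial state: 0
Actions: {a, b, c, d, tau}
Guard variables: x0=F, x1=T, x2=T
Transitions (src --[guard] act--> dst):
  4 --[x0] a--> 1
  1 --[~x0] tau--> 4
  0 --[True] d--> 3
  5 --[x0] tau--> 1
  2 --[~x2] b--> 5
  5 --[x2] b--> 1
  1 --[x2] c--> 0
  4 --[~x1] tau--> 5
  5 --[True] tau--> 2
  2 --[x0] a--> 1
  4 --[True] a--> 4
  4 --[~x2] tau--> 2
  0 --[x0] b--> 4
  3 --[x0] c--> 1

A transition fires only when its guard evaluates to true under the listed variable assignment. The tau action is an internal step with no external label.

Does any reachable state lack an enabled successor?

Answer: DEADLOCK at state 3

Working:
Reach set: {0,3}
  0: d→3  [1 exit(s)]
  3: ∅  [deadlock]
witness 3: d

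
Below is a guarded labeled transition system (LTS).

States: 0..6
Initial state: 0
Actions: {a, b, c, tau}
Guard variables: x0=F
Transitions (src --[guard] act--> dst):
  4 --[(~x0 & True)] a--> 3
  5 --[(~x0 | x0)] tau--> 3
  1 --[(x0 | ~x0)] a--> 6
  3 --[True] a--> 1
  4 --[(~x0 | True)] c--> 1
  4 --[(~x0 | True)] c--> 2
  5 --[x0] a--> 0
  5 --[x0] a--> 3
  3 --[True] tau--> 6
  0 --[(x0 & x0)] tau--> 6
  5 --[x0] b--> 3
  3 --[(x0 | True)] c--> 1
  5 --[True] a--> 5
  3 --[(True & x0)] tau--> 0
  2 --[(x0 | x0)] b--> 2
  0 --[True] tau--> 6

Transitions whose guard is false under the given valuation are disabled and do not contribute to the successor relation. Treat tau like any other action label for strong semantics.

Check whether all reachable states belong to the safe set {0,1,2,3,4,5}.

Answer: INVARIANT VIOLATED at state 6

Trace:
Allowed set {0,1,2,3,4,5}
Reach set: {0,6}
  0: ✓
  6: ✗ unsafe
reach 6 via tau — violates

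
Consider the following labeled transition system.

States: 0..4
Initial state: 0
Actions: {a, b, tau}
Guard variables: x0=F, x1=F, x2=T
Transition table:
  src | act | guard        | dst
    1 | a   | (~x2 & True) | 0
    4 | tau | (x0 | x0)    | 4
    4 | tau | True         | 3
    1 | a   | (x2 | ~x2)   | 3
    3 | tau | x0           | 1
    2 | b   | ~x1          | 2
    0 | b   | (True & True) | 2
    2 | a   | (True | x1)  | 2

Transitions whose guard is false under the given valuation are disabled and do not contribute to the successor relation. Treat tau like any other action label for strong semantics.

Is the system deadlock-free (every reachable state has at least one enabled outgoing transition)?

Reach set: {0,2}
  0: b→2  [1 exit(s)]
  2: a→2  b→2  [2 exit(s)]

Answer: DEADLOCK-FREE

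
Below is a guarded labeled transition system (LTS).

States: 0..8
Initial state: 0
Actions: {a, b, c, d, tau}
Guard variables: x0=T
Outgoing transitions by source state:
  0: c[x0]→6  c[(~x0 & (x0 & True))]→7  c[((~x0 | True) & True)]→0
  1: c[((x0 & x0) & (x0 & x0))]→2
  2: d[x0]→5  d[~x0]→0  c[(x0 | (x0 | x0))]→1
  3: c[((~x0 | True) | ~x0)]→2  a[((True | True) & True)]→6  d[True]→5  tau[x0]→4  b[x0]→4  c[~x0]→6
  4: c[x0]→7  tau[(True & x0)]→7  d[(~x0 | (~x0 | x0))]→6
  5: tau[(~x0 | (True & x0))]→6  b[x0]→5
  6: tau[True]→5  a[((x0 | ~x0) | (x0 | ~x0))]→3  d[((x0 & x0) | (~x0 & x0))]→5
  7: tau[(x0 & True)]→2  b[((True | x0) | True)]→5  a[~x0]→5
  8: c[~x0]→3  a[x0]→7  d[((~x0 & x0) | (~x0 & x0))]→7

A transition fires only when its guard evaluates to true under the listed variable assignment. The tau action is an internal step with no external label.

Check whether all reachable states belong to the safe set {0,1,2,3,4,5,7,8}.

Allowed set {0,1,2,3,4,5,7,8}
Reach set: {0,1,2,3,4,5,6,7}
  0: ✓
  1: ✓
  2: ✓
  3: ✓
  4: ✓
  5: ✓
  6: ✗ unsafe
  7: ✓
witness against invariant: c → 6

Answer: INVARIANT VIOLATED at state 6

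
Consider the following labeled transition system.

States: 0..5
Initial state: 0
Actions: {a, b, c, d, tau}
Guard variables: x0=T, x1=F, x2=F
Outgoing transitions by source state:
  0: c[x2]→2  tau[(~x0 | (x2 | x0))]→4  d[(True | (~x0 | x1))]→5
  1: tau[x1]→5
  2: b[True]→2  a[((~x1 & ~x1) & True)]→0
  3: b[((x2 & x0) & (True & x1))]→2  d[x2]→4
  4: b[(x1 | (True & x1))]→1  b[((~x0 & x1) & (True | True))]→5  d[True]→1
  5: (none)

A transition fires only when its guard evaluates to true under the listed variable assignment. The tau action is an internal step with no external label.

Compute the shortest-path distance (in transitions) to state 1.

Answer: 2

Working:
Breadth-first toward 1:
  Layer 0: {0}
  Layer 1: {4,5}
  Layer 2: {1}
first hit 1 at d=2 via tau·d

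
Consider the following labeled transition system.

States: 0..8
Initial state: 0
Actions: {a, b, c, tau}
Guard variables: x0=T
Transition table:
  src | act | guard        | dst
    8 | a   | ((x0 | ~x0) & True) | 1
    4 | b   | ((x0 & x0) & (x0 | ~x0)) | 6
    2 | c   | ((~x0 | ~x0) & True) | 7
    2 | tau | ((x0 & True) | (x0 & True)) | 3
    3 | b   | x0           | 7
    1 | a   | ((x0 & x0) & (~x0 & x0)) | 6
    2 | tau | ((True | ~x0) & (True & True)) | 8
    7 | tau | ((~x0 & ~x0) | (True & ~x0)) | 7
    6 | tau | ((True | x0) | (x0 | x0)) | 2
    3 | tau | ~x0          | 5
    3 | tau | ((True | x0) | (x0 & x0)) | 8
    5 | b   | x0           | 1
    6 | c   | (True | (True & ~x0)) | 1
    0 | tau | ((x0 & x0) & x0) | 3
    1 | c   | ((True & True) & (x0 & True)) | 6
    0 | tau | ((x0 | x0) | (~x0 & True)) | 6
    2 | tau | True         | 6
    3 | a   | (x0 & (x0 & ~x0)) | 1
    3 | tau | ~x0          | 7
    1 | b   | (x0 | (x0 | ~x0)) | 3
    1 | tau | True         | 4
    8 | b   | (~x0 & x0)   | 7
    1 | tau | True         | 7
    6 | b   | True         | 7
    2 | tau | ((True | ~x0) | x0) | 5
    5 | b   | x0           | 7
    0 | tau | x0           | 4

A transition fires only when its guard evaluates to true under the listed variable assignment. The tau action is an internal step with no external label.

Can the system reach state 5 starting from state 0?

Guard filter leaves 20 enabled edge(s).
depth 0: {0}
depth 1: {3,4,6}  total {0,3,4,6}
depth 2: {1,2,7,8}  total {0,1,2,3,4,6,7,8}
depth 3: {5}  total {0,1,2,3,4,5,6,7,8}
Reachable = {0,1,2,3,4,5,6,7,8}
witness 5: tau·tau·tau

Answer: REACHABLE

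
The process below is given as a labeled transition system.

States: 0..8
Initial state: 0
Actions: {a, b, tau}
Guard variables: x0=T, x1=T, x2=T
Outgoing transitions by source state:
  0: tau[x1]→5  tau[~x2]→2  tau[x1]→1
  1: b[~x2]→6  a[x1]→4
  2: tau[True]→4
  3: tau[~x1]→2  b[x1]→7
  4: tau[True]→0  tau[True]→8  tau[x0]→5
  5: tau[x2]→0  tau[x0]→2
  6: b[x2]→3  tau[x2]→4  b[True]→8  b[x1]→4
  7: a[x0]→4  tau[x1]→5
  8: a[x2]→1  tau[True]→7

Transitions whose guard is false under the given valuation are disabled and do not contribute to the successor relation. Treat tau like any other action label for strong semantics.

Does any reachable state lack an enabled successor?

R = {0,1,2,4,5,7,8}
  0: tau→1  tau→5  [2 out]
  1: a→4  [1 out]
  2: tau→4  [1 out]
  4: tau→0  tau→5  tau→8  [3 out]
  5: tau→0  tau→2  [2 out]
  7: a→4  tau→5  [2 out]
  8: a→1  tau→7  [2 out]

Answer: DEADLOCK-FREE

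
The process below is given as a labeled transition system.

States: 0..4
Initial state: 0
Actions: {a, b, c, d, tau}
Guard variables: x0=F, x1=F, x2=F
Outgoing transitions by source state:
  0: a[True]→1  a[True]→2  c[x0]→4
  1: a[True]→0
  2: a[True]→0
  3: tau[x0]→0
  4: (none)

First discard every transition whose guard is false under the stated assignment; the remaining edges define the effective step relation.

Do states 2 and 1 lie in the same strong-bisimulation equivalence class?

Compute ~ classes (split until stable):
  π0 = {{0,1,2,3,4}}
  π1 = {{0,1,2},{3,4}}
stable after 2 split(s): 2 block(s)
[2]={0,1,2}  [1]={0,1,2}

Answer: BISIMILAR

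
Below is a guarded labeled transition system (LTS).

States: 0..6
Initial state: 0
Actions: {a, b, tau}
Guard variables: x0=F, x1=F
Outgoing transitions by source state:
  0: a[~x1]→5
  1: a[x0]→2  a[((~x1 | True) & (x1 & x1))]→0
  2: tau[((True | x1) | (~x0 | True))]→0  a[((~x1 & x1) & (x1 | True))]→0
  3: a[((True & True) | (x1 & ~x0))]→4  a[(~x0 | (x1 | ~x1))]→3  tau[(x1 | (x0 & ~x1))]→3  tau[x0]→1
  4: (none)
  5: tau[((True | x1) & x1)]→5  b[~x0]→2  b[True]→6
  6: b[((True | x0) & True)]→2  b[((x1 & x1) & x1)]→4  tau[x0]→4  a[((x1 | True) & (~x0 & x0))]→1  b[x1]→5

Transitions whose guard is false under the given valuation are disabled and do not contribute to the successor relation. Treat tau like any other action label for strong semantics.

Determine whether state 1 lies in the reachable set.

After dropping false guards: 7 live edges.
Layer 0: {0}
Layer 1: {5}  cumulative {0,5}
Layer 2: {2,6}  cumulative {0,2,5,6}
R = {0,2,5,6}

Answer: UNREACHABLE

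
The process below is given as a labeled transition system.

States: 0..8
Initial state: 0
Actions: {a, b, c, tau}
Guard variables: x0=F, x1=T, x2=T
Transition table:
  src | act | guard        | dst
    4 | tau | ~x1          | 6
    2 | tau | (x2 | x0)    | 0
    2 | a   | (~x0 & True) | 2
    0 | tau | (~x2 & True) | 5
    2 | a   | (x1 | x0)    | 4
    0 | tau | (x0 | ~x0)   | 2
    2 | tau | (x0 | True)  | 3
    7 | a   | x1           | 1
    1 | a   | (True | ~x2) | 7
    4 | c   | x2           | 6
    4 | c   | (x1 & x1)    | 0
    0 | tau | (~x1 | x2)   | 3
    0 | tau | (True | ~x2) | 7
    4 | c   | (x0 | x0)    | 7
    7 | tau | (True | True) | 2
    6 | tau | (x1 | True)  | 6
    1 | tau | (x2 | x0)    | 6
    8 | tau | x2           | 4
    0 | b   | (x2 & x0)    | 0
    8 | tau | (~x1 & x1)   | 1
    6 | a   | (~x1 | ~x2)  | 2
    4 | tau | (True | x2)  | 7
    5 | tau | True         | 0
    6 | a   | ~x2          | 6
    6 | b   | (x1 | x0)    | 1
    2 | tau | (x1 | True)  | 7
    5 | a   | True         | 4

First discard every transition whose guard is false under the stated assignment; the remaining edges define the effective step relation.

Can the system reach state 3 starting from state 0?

Answer: REACHABLE

Analysis:
After dropping false guards: 20 live edges.
L0 = {0}
L1 = {2,3,7}  now seen {0,2,3,7}
L2 = {1,4}  now seen {0,1,2,3,4,7}
L3 = {6}  now seen {0,1,2,3,4,6,7}
Reachable = {0,1,2,3,4,6,7}
trace reaching 3: tau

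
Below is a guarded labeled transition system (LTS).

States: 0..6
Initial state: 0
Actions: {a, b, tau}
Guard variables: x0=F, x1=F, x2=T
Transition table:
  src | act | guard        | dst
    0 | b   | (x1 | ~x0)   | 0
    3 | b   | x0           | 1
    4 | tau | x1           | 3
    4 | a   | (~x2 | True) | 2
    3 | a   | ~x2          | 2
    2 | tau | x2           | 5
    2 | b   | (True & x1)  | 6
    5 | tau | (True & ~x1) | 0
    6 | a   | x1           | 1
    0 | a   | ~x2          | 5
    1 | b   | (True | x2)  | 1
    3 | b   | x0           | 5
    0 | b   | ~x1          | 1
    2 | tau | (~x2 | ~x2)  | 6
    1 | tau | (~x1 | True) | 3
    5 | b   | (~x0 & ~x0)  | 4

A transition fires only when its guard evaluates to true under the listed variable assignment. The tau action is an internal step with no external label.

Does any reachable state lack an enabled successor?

Reachable = {0,1,3}
  0: b→0  b→1  [2 out]
  1: b→1  tau→3  [2 out]
  3: ∅  [deadlock]
Path to 3: b·tau

Answer: DEADLOCK at state 3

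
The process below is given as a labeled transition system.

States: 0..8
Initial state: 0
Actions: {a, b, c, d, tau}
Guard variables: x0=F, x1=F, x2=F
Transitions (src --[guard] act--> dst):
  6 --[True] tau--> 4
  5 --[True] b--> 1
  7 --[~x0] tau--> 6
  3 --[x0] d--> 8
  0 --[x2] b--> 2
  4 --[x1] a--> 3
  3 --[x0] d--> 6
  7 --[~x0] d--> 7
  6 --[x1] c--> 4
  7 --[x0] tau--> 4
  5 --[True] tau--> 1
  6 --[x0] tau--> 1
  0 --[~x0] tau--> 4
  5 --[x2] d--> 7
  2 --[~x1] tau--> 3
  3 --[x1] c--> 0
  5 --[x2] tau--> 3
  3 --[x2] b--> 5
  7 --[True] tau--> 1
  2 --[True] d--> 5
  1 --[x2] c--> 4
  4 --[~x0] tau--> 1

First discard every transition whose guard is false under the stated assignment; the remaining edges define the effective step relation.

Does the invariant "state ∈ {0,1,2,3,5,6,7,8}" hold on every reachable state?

Inv-set: {0,1,2,3,5,6,7,8}
Reachable = {0,1,4}
  0: ok
  1: ok
  4: outside
reach 4 via tau — violates

Answer: INVARIANT VIOLATED at state 4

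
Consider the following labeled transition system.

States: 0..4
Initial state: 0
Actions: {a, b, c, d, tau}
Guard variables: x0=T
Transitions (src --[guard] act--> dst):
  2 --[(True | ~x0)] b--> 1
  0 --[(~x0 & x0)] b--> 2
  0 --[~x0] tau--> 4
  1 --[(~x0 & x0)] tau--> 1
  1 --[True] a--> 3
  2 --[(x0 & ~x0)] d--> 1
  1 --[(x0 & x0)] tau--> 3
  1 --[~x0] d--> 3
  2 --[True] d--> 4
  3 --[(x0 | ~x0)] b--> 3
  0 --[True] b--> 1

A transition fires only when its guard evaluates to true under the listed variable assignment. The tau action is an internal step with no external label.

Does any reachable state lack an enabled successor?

Reach set: {0,1,3}
  0: b→1  [1 exit(s)]
  1: a→3  tau→3  [2 exit(s)]
  3: b→3  [1 exit(s)]

Answer: DEADLOCK-FREE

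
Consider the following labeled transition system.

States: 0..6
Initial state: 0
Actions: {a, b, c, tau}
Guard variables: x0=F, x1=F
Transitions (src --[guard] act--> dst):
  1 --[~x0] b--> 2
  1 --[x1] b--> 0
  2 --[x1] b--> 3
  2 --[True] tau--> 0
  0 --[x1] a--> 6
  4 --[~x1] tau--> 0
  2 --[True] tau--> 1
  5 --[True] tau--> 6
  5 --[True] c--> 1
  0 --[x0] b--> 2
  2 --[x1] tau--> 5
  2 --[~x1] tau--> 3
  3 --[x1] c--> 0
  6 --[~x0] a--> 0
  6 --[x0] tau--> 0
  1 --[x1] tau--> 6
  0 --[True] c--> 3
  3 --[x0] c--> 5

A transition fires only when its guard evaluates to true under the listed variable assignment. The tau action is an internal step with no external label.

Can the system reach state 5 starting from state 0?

Guard filter leaves 9 enabled edge(s).
depth 0: {0}
depth 1: {3}  now seen {0,3}
Reachable = {0,3}

Answer: UNREACHABLE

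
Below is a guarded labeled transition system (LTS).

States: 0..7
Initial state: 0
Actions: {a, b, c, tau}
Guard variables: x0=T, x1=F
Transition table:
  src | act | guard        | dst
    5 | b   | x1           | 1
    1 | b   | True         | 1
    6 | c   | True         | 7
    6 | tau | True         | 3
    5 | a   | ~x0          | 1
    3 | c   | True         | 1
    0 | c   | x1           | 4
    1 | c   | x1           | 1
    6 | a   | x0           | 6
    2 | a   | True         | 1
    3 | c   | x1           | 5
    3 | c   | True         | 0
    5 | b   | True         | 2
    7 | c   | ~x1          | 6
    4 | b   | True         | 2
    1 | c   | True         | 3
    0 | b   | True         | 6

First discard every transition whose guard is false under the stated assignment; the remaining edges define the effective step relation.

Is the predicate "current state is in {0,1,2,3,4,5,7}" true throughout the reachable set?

Safe = {0,1,2,3,4,5,7}
R = {0,1,3,6,7}
  0: ok
  1: ok
  3: ok
  6: outside
  7: ok
witness against invariant: b → 6

Answer: INVARIANT VIOLATED at state 6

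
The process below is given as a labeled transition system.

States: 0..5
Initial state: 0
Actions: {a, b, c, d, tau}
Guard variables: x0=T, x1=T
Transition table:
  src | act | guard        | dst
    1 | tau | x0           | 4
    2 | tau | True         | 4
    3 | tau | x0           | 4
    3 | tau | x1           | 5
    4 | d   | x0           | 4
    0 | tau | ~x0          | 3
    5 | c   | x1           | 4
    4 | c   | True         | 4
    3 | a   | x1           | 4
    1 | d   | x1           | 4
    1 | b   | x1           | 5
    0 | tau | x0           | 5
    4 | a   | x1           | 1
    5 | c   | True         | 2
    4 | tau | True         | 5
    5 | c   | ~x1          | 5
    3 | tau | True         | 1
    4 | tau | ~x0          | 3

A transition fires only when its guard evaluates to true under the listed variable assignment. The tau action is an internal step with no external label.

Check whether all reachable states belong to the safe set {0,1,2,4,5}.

Answer: INVARIANT HOLDS

Working:
Safe = {0,1,2,4,5}
Reachable = {0,1,2,4,5}
  0: safe
  1: safe
  2: safe
  4: safe
  5: safe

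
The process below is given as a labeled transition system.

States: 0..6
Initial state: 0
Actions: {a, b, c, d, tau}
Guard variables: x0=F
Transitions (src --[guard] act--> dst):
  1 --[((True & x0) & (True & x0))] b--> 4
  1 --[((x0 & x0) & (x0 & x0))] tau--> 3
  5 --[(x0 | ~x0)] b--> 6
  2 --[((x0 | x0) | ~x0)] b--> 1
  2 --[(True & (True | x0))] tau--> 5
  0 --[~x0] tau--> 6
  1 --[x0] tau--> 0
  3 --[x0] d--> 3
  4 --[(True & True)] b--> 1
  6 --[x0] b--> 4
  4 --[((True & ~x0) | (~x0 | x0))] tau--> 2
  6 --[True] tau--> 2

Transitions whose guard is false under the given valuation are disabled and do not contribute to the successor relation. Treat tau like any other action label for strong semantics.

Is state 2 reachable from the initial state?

Answer: REACHABLE

Working:
7 transition(s) survive guard evaluation.
L0 = {0}
L1 = {6}  cumulative {0,6}
L2 = {2}  cumulative {0,2,6}
L3 = {1,5}  cumulative {0,1,2,5,6}
R = {0,1,2,5,6}
witness 2: tau·tau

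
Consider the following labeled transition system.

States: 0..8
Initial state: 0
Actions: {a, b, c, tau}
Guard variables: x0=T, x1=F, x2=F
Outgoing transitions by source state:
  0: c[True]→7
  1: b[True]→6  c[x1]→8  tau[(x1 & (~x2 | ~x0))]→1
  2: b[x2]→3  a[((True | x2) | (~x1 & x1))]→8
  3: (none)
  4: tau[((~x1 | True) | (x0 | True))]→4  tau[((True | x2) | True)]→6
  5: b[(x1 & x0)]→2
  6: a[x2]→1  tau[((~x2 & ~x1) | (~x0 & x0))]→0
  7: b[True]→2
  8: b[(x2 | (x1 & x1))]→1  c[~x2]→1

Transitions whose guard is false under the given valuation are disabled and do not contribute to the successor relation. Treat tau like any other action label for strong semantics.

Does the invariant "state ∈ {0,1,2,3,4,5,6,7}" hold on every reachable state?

Answer: INVARIANT VIOLATED at state 8

Working:
Allowed set {0,1,2,3,4,5,6,7}
Reach set: {0,1,2,6,7,8}
  0: ok
  1: ok
  2: ok
  6: ok
  7: ok
  8: VIOLATES
counterexample path to 8: c·b·a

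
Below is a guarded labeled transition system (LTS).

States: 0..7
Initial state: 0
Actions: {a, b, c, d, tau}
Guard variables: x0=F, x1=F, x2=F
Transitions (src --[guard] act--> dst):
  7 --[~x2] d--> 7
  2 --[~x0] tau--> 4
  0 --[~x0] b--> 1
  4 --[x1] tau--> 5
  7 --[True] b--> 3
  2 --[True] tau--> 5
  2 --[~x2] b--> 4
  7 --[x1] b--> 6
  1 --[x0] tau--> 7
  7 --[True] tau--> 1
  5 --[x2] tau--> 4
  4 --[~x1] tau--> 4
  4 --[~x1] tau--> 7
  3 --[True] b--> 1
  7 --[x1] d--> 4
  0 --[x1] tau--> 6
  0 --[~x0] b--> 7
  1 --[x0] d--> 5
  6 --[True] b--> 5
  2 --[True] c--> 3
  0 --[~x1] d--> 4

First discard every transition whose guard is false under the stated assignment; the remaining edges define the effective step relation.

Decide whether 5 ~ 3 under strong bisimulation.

Compute ~ classes (split until stable):
  P[0] = {{0,1,2,3,4,5,6,7}}
  P[1] = {{0},{1,5},{2},{3,6},{4},{7}}
6 equivalence class(es) (converged in 2)
[5]={1,5}  [3]={3,6}

Answer: NOT BISIMILAR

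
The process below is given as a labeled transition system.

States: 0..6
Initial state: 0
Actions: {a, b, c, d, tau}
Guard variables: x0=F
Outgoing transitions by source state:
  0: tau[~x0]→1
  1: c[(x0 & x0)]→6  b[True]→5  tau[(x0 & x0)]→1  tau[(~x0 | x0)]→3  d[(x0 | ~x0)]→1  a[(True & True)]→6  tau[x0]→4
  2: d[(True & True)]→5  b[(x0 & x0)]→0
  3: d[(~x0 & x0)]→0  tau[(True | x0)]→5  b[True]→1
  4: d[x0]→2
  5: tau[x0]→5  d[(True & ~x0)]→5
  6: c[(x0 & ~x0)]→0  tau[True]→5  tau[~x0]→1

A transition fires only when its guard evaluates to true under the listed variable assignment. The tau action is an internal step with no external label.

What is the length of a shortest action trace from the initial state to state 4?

Answer: UNREACHABLE

Analysis:
BFS to 4:
  Layer 0: {0}
  Layer 1: {1}
  Layer 2: {3,5,6}
4 never appears.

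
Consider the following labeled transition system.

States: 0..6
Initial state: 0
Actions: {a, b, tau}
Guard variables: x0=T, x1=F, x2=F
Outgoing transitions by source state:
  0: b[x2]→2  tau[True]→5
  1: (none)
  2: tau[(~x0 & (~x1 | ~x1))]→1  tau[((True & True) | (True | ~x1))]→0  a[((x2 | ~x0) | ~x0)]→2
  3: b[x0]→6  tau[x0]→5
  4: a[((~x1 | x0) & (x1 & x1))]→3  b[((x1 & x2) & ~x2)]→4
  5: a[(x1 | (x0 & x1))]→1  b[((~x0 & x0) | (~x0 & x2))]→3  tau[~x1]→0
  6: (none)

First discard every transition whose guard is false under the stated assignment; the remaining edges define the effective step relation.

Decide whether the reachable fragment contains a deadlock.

Reachable = {0,5}
  0: tau→5  [1 out]
  5: tau→0  [1 out]

Answer: DEADLOCK-FREE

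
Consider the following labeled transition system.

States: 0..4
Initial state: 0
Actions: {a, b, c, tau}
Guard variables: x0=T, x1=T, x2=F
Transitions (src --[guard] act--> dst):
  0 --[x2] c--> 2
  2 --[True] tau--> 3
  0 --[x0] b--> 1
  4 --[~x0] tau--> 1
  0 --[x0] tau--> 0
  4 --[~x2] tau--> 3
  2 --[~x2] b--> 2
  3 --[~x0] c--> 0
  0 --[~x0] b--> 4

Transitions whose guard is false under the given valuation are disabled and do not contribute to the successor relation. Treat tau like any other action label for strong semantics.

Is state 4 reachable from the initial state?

After dropping false guards: 5 live edges.
depth 0: {0}
depth 1: {1}  cumulative {0,1}
Reachable = {0,1}

Answer: UNREACHABLE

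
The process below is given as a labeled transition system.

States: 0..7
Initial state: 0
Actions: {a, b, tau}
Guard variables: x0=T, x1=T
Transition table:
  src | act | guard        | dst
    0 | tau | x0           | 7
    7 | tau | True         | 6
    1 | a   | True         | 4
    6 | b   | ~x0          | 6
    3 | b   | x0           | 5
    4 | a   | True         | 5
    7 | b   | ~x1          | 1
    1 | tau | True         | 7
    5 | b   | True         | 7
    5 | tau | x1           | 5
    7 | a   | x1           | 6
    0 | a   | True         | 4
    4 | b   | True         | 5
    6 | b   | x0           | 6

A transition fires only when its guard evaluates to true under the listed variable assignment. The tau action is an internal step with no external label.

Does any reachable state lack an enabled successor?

Answer: DEADLOCK-FREE

Analysis:
Reach set: {0,4,5,6,7}
  0: a→4  tau→7  [2 out]
  4: a→5  b→5  [2 out]
  5: b→7  tau→5  [2 out]
  6: b→6  [1 out]
  7: a→6  tau→6  [2 out]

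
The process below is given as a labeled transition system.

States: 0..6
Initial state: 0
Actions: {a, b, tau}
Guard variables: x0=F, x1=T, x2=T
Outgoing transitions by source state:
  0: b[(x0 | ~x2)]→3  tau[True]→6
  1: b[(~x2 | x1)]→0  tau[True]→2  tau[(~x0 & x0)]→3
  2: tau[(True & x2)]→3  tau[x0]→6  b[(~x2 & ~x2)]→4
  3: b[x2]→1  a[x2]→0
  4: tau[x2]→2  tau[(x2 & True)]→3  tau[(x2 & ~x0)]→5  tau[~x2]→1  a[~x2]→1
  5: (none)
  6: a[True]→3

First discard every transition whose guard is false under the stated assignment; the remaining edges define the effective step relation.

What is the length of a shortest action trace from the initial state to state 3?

Breadth-first toward 3:
  Layer 0: {0}
  Layer 1: {6}
  Layer 2: {3}
depth(3)=2, e.g. tau·a

Answer: 2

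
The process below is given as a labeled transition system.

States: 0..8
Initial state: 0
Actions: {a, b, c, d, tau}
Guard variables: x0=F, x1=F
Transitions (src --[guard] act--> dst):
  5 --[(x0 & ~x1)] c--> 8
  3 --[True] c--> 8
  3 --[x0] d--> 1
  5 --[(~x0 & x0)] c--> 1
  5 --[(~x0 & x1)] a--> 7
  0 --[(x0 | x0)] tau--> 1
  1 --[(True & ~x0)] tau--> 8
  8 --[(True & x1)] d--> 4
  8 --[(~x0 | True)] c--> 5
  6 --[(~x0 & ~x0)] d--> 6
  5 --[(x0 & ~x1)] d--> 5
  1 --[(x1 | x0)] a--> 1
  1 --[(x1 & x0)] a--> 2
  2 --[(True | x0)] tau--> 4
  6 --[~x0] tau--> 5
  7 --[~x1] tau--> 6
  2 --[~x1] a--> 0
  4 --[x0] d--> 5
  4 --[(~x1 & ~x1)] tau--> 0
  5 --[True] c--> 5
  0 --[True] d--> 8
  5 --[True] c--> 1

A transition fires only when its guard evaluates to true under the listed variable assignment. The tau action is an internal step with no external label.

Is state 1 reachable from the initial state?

After dropping false guards: 12 live edges.
Layer 0: {0}
Layer 1: {8}  now seen {0,8}
Layer 2: {5}  now seen {0,5,8}
Layer 3: {1}  now seen {0,1,5,8}
Reachable = {0,1,5,8}
Path to 1: d·c·c

Answer: REACHABLE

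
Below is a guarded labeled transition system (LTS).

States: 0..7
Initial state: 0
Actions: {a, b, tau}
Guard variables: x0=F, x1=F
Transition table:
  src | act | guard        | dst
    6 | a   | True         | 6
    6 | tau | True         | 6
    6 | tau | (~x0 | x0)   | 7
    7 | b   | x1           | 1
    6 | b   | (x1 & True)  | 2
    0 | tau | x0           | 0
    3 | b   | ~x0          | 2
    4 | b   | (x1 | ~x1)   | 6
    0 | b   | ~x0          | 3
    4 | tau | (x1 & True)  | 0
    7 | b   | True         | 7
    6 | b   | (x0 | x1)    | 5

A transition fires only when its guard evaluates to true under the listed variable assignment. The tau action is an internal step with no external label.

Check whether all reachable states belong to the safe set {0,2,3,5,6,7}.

Answer: INVARIANT HOLDS

Trace:
Allowed set {0,2,3,5,6,7}
R = {0,2,3}
  0: safe
  2: safe
  3: safe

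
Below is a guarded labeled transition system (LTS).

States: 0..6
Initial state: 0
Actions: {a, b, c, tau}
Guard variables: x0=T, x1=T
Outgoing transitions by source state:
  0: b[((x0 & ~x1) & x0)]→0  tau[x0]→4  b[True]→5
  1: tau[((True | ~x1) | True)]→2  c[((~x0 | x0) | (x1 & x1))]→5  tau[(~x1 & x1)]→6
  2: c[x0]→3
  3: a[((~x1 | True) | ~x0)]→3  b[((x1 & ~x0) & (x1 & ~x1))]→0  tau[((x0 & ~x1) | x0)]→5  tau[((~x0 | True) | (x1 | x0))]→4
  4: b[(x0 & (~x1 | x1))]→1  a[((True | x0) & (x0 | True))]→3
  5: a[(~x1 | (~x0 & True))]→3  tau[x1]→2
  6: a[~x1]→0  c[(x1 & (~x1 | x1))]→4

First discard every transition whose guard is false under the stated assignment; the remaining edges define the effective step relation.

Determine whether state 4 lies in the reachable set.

Guard filter leaves 12 enabled edge(s).
depth 0: {0}
depth 1: {4,5}  now seen {0,4,5}
depth 2: {1,2,3}  now seen {0,1,2,3,4,5}
Reachable = {0,1,2,3,4,5}
Path to 4: tau

Answer: REACHABLE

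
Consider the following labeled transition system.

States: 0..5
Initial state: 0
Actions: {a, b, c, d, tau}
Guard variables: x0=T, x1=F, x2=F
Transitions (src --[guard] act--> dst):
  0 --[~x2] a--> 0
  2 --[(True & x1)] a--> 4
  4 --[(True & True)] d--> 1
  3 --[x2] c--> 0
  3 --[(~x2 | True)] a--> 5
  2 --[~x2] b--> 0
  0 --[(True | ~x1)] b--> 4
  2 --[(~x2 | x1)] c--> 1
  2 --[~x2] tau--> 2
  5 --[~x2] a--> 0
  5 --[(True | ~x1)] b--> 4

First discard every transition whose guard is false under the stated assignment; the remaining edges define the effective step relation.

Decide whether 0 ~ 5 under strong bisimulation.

Compute ~ classes (split until stable):
  P[0] = {{0,1,2,3,4,5}}
  P[1] = {{0,5},{1},{2},{3},{4}}
5 equivalence class(es) (converged in 2)
class of 0: {0,5}; class of 5: {0,5}

Answer: BISIMILAR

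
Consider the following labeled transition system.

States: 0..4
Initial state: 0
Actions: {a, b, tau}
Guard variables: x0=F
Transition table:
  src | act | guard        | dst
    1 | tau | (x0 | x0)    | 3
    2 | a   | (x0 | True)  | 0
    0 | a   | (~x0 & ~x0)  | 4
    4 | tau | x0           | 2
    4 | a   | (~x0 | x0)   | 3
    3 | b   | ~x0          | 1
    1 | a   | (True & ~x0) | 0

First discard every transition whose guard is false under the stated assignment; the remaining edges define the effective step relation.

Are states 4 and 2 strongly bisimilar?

Answer: NOT BISIMILAR

Trace:
Refine partition for ~:
  round 0: {{0,1,2,3,4}}
  round 1: {{0,1,2,4},{3}}
  round 2: {{0,1,2},{3},{4}}
  round 3: {{0},{1,2},{3},{4}}
Fixed point at round 4; 4 class(es).
4∈{4}, 2∈{1,2}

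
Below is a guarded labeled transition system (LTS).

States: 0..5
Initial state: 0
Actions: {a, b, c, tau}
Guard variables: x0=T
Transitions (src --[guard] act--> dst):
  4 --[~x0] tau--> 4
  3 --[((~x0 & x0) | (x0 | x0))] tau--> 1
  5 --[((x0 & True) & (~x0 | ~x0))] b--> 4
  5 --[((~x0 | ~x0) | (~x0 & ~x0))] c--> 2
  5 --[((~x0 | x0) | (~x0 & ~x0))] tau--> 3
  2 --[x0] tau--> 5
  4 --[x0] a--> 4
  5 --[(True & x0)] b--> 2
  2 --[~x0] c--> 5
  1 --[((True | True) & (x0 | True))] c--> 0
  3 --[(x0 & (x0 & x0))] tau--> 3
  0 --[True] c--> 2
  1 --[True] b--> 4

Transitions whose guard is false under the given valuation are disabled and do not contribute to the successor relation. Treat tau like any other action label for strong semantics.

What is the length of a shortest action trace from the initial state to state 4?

Answer: 5

Trace:
Breadth-first toward 4:
  depth 0: {0}
  depth 1: {2}
  depth 2: {5}
  depth 3: {3}
  depth 4: {1}
  depth 5: {4}
first hit 4 at d=5 via c·tau·tau·tau·b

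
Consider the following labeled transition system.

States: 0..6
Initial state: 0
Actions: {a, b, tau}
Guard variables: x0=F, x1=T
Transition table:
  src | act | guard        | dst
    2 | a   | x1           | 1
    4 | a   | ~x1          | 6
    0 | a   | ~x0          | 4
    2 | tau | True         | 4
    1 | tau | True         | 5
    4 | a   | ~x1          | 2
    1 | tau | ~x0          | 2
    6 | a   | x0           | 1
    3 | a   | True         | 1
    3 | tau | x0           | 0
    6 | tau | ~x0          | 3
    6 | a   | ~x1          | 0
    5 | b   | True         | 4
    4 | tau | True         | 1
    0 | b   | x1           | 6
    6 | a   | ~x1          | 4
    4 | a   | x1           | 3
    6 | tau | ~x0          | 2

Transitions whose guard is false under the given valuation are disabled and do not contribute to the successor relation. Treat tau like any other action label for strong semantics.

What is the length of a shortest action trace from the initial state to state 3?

Breadth-first toward 3:
  L0 = {0}
  L1 = {4,6}
  L2 = {1,2,3}
first hit 3 at d=2 via a·a

Answer: 2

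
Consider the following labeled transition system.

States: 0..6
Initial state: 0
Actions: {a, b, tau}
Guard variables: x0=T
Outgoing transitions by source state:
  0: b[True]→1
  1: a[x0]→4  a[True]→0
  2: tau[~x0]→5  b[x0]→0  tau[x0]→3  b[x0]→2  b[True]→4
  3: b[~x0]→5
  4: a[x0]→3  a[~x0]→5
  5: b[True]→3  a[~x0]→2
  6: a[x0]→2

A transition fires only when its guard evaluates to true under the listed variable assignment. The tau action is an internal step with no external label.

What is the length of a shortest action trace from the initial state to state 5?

Layered search for 5:
  depth 0: {0}
  depth 1: {1}
  depth 2: {4}
  depth 3: {3}
5 never appears.

Answer: UNREACHABLE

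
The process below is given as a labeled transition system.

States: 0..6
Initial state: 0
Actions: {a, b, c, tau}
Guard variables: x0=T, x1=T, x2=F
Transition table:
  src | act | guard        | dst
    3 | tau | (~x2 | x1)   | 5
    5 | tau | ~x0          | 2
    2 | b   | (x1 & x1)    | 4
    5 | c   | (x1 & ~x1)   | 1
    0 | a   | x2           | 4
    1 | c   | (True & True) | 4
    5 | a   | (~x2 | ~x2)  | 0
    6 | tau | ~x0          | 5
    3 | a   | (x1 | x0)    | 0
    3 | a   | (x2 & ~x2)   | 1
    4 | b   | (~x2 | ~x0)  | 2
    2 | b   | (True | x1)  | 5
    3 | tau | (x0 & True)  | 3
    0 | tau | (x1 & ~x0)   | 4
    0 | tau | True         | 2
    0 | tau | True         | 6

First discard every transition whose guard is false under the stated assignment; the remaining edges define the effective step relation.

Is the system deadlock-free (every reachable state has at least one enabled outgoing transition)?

Answer: DEADLOCK at state 6

Working:
Reachable = {0,2,4,5,6}
  0: tau→2  tau→6  [2 out]
  2: b→4  b→5  [2 out]
  4: b→2  [1 out]
  5: a→0  [1 out]
  6: ∅  [deadlock]
witness 6: tau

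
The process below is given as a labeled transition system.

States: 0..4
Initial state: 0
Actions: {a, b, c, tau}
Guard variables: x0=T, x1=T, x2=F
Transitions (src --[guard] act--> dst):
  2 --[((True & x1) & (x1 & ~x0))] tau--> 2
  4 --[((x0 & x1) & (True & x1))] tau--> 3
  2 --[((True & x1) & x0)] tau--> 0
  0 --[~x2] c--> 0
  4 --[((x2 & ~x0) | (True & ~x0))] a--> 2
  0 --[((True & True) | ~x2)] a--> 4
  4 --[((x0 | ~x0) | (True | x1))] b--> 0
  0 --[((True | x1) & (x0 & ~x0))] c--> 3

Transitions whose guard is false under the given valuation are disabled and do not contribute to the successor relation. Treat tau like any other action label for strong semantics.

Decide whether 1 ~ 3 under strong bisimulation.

Compute ~ classes (split until stable):
  round 0: {{0,1,2,3,4}}
  round 1: {{0},{1,3},{2},{4}}
Fixed point at round 2; 4 class(es).
1∈{1,3}, 3∈{1,3}

Answer: BISIMILAR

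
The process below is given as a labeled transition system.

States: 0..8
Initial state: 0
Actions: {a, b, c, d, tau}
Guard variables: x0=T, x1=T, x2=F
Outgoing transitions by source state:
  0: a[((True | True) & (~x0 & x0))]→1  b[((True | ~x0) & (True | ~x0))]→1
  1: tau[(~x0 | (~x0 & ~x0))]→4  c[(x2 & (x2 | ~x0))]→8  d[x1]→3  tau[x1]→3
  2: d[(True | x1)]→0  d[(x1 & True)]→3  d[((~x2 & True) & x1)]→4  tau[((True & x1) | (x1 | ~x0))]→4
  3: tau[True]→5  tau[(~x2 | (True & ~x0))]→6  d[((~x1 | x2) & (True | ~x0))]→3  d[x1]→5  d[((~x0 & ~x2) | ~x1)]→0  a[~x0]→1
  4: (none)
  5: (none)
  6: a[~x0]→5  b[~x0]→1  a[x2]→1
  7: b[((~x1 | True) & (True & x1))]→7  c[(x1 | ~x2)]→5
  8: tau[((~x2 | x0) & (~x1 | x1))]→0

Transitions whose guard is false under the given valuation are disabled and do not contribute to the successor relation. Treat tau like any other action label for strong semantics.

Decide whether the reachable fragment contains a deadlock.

Answer: DEADLOCK at state 5

Trace:
R = {0,1,3,5,6}
  0: b→1  [deg 1]
  1: d→3  tau→3  [deg 2]
  3: d→5  tau→5  tau→6  [deg 3]
  5: ∅  [deadlock]
  6: ∅  [deadlock]
witness 5: b·d·tau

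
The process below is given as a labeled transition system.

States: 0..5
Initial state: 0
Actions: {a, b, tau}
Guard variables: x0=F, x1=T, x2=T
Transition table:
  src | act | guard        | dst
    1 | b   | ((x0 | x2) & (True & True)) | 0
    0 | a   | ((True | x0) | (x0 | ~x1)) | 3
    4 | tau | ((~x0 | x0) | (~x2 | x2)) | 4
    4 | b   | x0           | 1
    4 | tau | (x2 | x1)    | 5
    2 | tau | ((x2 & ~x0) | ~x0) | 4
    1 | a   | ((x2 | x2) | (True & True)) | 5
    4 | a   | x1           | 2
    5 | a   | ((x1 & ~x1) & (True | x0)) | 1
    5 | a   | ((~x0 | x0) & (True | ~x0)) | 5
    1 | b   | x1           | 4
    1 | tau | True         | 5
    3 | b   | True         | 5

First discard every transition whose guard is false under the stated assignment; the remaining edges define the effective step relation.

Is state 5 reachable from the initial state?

Answer: REACHABLE

Working:
Guard filter leaves 11 enabled edge(s).
L0 = {0}
L1 = {3}  cumulative {0,3}
L2 = {5}  cumulative {0,3,5}
Reachable = {0,3,5}
Path to 5: a·b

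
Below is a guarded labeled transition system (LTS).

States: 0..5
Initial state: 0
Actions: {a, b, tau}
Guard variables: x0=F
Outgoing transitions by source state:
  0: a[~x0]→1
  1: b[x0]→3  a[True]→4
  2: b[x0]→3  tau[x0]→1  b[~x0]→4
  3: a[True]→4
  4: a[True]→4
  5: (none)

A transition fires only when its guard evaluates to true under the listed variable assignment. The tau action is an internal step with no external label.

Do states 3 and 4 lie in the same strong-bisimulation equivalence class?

Refine partition for ~:
  round 0: {{0,1,2,3,4,5}}
  round 1: {{0,1,3,4},{2},{5}}
stable after 2 split(s): 3 block(s)
3∈{0,1,3,4}, 4∈{0,1,3,4}

Answer: BISIMILAR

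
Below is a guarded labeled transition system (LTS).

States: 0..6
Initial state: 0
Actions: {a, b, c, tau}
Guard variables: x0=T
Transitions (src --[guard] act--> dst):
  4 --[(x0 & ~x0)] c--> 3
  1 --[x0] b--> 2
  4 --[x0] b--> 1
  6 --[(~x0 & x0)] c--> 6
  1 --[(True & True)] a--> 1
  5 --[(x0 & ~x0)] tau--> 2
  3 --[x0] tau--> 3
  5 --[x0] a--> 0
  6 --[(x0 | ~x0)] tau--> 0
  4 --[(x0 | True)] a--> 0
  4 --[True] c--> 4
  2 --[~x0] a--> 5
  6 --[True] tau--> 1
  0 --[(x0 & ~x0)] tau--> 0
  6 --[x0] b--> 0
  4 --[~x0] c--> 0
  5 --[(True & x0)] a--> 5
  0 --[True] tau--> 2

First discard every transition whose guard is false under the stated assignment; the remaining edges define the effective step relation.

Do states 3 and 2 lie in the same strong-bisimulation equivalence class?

Bisimulation quotient by refinement:
  P[0] = {{0,1,2,3,4,5,6}}
  P[1] = {{0,3},{1},{2},{4},{5},{6}}
  P[2] = {{0},{1},{2},{3},{4},{5},{6}}
stable after 3 split(s): 7 block(s)
[3]={3}  [2]={2}

Answer: NOT BISIMILAR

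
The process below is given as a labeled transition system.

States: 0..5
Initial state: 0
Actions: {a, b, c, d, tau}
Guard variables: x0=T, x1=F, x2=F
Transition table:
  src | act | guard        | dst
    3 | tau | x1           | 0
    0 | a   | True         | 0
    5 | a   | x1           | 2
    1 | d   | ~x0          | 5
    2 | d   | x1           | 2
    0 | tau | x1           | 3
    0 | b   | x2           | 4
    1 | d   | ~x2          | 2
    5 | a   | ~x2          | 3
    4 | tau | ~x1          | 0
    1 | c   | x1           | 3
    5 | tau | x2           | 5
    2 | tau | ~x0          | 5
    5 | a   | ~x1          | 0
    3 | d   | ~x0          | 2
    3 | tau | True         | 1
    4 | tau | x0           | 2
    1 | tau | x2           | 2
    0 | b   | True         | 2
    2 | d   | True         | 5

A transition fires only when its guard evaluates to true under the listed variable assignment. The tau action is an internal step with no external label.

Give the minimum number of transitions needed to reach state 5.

Answer: 2

Analysis:
BFS to 5:
  depth 0: {0}
  depth 1: {2}
  depth 2: {5}
5 enters at depth 2; path b·d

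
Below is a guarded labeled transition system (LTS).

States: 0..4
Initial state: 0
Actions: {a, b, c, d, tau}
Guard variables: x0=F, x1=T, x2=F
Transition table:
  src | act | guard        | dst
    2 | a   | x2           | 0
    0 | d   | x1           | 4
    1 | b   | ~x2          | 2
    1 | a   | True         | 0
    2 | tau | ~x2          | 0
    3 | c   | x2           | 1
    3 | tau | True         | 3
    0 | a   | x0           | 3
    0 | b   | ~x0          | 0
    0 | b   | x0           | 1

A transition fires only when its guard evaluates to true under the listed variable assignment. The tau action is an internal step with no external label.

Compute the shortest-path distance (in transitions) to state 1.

Answer: UNREACHABLE

Analysis:
Layered search for 1:
  L0 = {0}
  L1 = {4}
1 never appears.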